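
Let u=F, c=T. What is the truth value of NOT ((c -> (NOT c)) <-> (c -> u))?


Substitute u=F, c=T:
NOT c = F
c -> (NOT c) = T -> F = F
c -> u = T -> F = F
(c -> (NOT c)) <-> (c -> u) = F <-> F = T
NOT ((c -> (NOT c)) <-> (c -> u)) = F

F


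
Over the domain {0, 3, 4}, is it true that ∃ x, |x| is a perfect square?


Evaluate the predicate on each element: 0:T, 3:F, 4:T.
Witness x = 0 satisfies the predicate.

T


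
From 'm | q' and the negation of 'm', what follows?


Disjunctive syllogism: from (P ∨ Q) and ¬P, infer Q.
One disjunct, 'm', is ruled out; the other must hold.

q


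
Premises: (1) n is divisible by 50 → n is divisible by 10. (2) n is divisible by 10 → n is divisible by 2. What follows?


Hypothetical syllogism: from (P → Q) and (Q → R), infer (P → R).
Chain the two implications through the shared middle term 'n is divisible by 10'.

n is divisible by 50 → n is divisible by 2


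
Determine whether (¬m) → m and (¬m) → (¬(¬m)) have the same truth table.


Compare truth tables:
m | φ | ψ
---------
F | F | F
T | T | T
The columns φ and ψ agree on every row.

Yes, they are logically equivalent.


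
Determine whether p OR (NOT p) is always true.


Build the truth table over {p}:
p | φ
-----
F | T
T | T
Every row evaluates to true.

Yes, it is a tautology.


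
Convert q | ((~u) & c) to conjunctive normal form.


Step 1: Distribute ∨ over ∧: q ∨ ((¬u) ∧ c) = (q ∨ (¬u)) ∧ (q ∨ c).

(q | (~u)) & (q | c)


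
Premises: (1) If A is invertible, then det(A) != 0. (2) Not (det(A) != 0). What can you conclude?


Modus tollens: from (P → Q) and ¬Q, infer ¬P.
Q = 'det(A) != 0' is denied; since P → Q, P must also fail.

Not (A is invertible).


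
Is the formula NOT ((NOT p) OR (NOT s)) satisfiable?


Search for a satisfying assignment over {p, s}.
Try p=T, s=T: the formula evaluates to T.
A satisfying assignment exists.

Satisfiable.


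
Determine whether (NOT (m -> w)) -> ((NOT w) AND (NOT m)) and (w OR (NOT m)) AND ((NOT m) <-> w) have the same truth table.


Compare truth tables:
m | w | φ | ψ
-------------
F | F | T | F
T | F | F | F
F | T | T | T
T | T | T | F
They differ at row 1 (m=F, w=F): φ=T but ψ=F.

No, they are not logically equivalent.


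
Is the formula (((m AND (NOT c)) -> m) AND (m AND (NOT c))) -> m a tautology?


Build the truth table over {c, m}:
c | m | φ
---------
F | F | T
T | F | T
F | T | T
T | T | T
Every row evaluates to true.

Yes, it is a tautology.


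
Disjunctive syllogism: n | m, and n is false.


Disjunctive syllogism: from (P ∨ Q) and ¬P, infer Q.
One disjunct, 'n', is ruled out; the other must hold.

m


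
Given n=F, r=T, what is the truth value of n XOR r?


Exclusive or is true when exactly one operand is true.
Substitute: n=F, r=T.
F XOR T evaluates to T.

T


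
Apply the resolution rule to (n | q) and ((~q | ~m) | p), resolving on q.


The clauses contain complementary literals q and ~q.
Resolution eliminates this pair and disjoins the remaining literals (merging duplicates).

((n | p) | ~m)


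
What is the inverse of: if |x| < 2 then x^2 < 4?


The inverse of (P → Q) is (¬P → ¬Q). It is equivalent to the converse, not to the original.
Here P = '|x| < 2' and Q = 'x^2 < 4'.

If not (|x| < 2), then not (x^2 < 4).


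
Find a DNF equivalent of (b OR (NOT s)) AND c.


Step 1: Distribute ∧ over ∨: (b ∨ (¬s)) ∧ c = (b ∧ c) ∨ ((¬s) ∧ c).

(b AND c) OR ((NOT s) AND c)


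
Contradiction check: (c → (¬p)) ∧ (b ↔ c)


Truth table over {b, c, p}:
b | c | p | φ
-------------
F | F | F | T
T | F | F | F
F | T | F | F
T | T | F | T
F | F | T | T
T | F | T | F
F | T | T | F
T | T | T | F
Satisfying assignment at row 1: b=F, c=F, p=F gives T.

No, it is not a contradiction.


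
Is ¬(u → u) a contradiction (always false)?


Truth table over {u}:
u | φ
-----
F | F
T | F
Every row is false.

Yes, it is a contradiction.


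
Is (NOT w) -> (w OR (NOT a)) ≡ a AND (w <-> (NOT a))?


Compare truth tables:
a | w | φ | ψ
-------------
F | F | T | F
T | F | F | T
F | T | T | F
T | T | T | F
They differ at row 1 (a=F, w=F): φ=T but ψ=F.

No, they are not logically equivalent.


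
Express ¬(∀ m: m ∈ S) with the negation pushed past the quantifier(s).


¬(∀ x: φ) = ∃ x: ¬φ, and ¬(∃ x: φ) = ∀ x: ¬φ.
Apply to the universal statement.

∃ m: ¬(m ∈ S)


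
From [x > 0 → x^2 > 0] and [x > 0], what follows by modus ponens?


Modus ponens: from (P → Q) and P, infer Q.
P = 'x > 0' is asserted, and P → Q holds, so Q follows.

x^2 > 0.


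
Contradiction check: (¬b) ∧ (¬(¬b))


Truth table over {b}:
b | φ
-----
F | F
T | F
Every row is false.

Yes, it is a contradiction.


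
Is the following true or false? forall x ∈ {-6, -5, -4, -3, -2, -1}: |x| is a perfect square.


Evaluate the predicate on each element: -6:False, -5:False, -4:True, -3:False, -2:False, -1:True.
Counterexample x = -6 fails the predicate.

False


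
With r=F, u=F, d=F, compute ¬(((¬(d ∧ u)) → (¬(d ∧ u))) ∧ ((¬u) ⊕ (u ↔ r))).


Substitute r=F, u=F, d=F:
d ∧ u = F ∧ F = F
¬(d ∧ u) = T
d ∧ u = F ∧ F = F
¬(d ∧ u) = T
(¬(d ∧ u)) → (¬(d ∧ u)) = T → T = T
¬u = T
u ↔ r = F ↔ F = T
(¬u) ⊕ (u ↔ r) = T ⊕ T = F
((¬(d ∧ u)) → (¬(d ∧ u))) ∧ ((¬u) ⊕ (u ↔ r)) = T ∧ F = F
¬(((¬(d ∧ u)) → (¬(d ∧ u))) ∧ ((¬u) ⊕ (u ↔ r))) = T

T


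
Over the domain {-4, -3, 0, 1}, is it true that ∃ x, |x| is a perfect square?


Evaluate the predicate on each element: -4:T, -3:F, 0:T, 1:T.
Witness x = -4 satisfies the predicate.

T


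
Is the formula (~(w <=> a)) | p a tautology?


Build the truth table over {a, p, w}:
a | p | w | φ
-------------
False | False | False | False
True | False | False | True
False | True | False | True
True | True | False | True
False | False | True | True
True | False | True | False
False | True | True | True
True | True | True | True
Counterexample at row 1: with a=False, p=False, w=False, the formula is False.

No, it is not a tautology.


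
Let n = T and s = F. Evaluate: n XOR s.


Exclusive or is true when exactly one operand is true.
Substitute: n=T, s=F.
T XOR F evaluates to T.

T


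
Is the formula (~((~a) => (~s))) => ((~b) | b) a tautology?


Build the truth table over {a, b, s}:
a | b | s | φ
-------------
False | False | False | True
True | False | False | True
False | True | False | True
True | True | False | True
False | False | True | True
True | False | True | True
False | True | True | True
True | True | True | True
Every row evaluates to true.

Yes, it is a tautology.


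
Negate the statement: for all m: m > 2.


¬(for all x: φ) = there exists x: ¬φ, and ¬(there exists x: φ) = for all x: ¬φ.
Apply to the universal statement.

there exists m: NOT(m > 2)


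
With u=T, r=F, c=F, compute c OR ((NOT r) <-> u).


Substitute u=T, r=F, c=F:
NOT r = T
(NOT r) <-> u = T <-> T = T
c OR ((NOT r) <-> u) = F OR T = T

T


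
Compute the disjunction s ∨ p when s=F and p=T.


Disjunction is false only when both operands are false.
Substitute: s=F, p=T.
F ∨ T evaluates to T.

T


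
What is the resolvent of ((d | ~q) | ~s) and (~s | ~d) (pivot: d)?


The clauses contain complementary literals d and ~d.
Resolution eliminates this pair and disjoins the remaining literals (merging duplicates).

(~q | ~s)


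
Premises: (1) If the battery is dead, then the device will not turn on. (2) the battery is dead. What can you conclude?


Modus ponens: from (P → Q) and P, infer Q.
P = 'the battery is dead' is asserted, and P → Q holds, so Q follows.

the device will not turn on.


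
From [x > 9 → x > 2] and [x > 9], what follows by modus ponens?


Modus ponens: from (P → Q) and P, infer Q.
P = 'x > 9' is asserted, and P → Q holds, so Q follows.

x > 2.


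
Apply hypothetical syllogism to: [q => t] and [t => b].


Hypothetical syllogism: from (P → Q) and (Q → R), infer (P → R).
Chain the two implications through the shared middle term 't'.

q => b


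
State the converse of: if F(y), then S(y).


The converse of (P → Q) is (Q → P). It is not in general equivalent to the original.
Here P = 'F(y)' and Q = 'S(y)'.

If S(y), then F(y).


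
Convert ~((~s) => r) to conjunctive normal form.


Step 1: Rewrite (¬s) → r as ¬(¬s) ∨ r.
Step 2: Negate: ¬(¬(¬s) ∨ r) = (¬s) ∧ ¬r (De Morgan + double negation).

(~s) & (~r)


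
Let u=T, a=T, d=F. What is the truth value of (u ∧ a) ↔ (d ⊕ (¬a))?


Substitute u=T, a=T, d=F:
u ∧ a = T ∧ T = T
¬a = F
d ⊕ (¬a) = F ⊕ F = F
(u ∧ a) ↔ (d ⊕ (¬a)) = T ↔ F = F

F


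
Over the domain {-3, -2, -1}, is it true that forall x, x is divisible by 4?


Evaluate the predicate on each element: -3:False, -2:False, -1:False.
Counterexample x = -3 fails the predicate.

False


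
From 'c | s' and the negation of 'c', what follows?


Disjunctive syllogism: from (P ∨ Q) and ¬P, infer Q.
One disjunct, 'c', is ruled out; the other must hold.

s


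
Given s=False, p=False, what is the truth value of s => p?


Implication is false only when antecedent is true and consequent is false.
Substitute: s=False, p=False.
False => False evaluates to True.

True


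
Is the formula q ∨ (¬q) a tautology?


Build the truth table over {q}:
q | φ
-----
F | T
T | T
Every row evaluates to true.

Yes, it is a tautology.


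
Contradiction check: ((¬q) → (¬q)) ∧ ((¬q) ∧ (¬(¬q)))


Truth table over {q}:
q | φ
-----
F | F
T | F
Every row is false.

Yes, it is a contradiction.


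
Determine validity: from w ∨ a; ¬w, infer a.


This matches the form of disjunctive syllogism: the conclusion follows in every model of the premises.

Valid.


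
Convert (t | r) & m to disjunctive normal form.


Step 1: Distribute ∧ over ∨: (t ∨ r) ∧ m = (t ∧ m) ∨ (r ∧ m).

(t & m) | (r & m)


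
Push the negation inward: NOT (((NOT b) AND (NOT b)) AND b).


De Morgan: the negation of a conjunction is the disjunction of the negations.
Distribute NOT across AND, flipping it to OR, and negate each literal.

(b OR b) OR (NOT b)


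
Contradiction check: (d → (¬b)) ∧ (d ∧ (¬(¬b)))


Truth table over {b, d}:
b | d | φ
---------
F | F | F
T | F | F
F | T | F
T | T | F
Every row is false.

Yes, it is a contradiction.


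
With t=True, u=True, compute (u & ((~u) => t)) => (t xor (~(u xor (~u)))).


Substitute t=True, u=True:
~u = False
(~u) => t = False => True = True
u & ((~u) => t) = True & True = True
~u = False
u xor (~u) = True xor False = True
~(u xor (~u)) = False
t xor (~(u xor (~u))) = True xor False = True
(u & ((~u) => t)) => (t xor (~(u xor (~u)))) = True => True = True

True


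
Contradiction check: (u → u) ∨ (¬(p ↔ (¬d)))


Truth table over {d, p, u}:
d | p | u | φ
-------------
F | F | F | T
T | F | F | T
F | T | F | T
T | T | F | T
F | F | T | T
T | F | T | T
F | T | T | T
T | T | T | T
Satisfying assignment at row 1: d=F, p=F, u=F gives T.

No, it is not a contradiction.


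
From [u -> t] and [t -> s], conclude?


Hypothetical syllogism: from (P → Q) and (Q → R), infer (P → R).
Chain the two implications through the shared middle term 't'.

u -> s


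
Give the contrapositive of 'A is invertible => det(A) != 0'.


The contrapositive of (P → Q) is (¬Q → ¬P); it is logically equivalent to the original.
Here P = 'A is invertible' and Q = 'det(A) != 0'.

If not (det(A) != 0), then not (A is invertible).


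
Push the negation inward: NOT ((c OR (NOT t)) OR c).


De Morgan: the negation of a disjunction is the conjunction of the negations.
Distribute NOT across OR, flipping it to AND, and negate each literal.

((NOT c) AND t) AND (NOT c)


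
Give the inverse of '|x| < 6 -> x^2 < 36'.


The inverse of (P → Q) is (¬P → ¬Q). It is equivalent to the converse, not to the original.
Here P = '|x| < 6' and Q = 'x^2 < 36'.

If not (|x| < 6), then not (x^2 < 36).


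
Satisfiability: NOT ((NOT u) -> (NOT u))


Check all 2 assignments over {u}:
u | φ
-----
F | F
T | F
No assignment makes the formula true.

Unsatisfiable.


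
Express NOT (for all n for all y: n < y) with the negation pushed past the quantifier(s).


Negation flips each quantifier (∀↔∃) and negates the inner predicate.
¬(for all n for all y: φ) = there exists n there exists y: ¬φ.

there exists n there exists y: NOT(n < y)


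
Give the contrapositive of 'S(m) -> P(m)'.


The contrapositive of (P → Q) is (¬Q → ¬P); it is logically equivalent to the original.
Here P = 'S(m)' and Q = 'P(m)'.

If not (P(m)), then not (S(m)).


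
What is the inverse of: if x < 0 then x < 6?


The inverse of (P → Q) is (¬P → ¬Q). It is equivalent to the converse, not to the original.
Here P = 'x < 0' and Q = 'x < 6'.

If not (x < 0), then not (x < 6).


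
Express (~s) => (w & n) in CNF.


Step 1: Rewrite (¬s) → (w ∧ n) as ¬(¬s) ∨ (w ∧ n).
Step 2: Distribute ∨ over ∧.
Step 3: Eliminate any double negations (¬¬X = X).

(s | w) & (s | n)


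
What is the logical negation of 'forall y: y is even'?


¬(forall x: φ) = exists x: ¬φ, and ¬(exists x: φ) = forall x: ¬φ.
Apply to the universal statement.

exists y: ~(y is even)


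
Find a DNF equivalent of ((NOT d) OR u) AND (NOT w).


Step 1: Distribute ∧ over ∨: ((¬d) ∨ u) ∧ (¬w) = ((¬d) ∧ (¬w)) ∨ (u ∧ (¬w)).

((NOT d) AND (NOT w)) OR (u AND (NOT w))


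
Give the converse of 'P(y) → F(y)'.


The converse of (P → Q) is (Q → P). It is not in general equivalent to the original.
Here P = 'P(y)' and Q = 'F(y)'.

If F(y), then P(y).


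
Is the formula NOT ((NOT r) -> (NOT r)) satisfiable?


Check all 2 assignments over {r}:
r | φ
-----
F | F
T | F
No assignment makes the formula true.

Unsatisfiable.


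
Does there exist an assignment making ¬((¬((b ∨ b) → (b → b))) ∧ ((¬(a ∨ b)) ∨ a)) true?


Search for a satisfying assignment over {a, b}.
Try a=F, b=F: the formula evaluates to T.
A satisfying assignment exists.

Satisfiable.


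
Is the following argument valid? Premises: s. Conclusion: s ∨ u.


This matches the form of disjunction introduction: the conclusion follows in every model of the premises.

Valid.


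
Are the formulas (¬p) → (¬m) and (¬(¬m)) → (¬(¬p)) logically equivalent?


Compare truth tables:
m | p | φ | ψ
-------------
F | F | T | T
T | F | F | F
F | T | T | T
T | T | T | T
The columns φ and ψ agree on every row.

Yes, they are logically equivalent.


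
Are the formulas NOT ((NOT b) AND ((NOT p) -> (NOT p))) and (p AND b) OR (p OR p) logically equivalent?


Compare truth tables:
b | p | φ | ψ
-------------
F | F | F | F
T | F | T | F
F | T | F | T
T | T | T | T
They differ at row 2 (b=T, p=F): φ=T but ψ=F.

No, they are not logically equivalent.


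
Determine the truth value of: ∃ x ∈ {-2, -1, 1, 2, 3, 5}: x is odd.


Evaluate the predicate on each element: -2:F, -1:T, 1:T, 2:F, 3:T, 5:T.
Witness x = -1 satisfies the predicate.

T


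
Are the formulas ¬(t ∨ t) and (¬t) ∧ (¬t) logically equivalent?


Compare truth tables:
t | φ | ψ
---------
F | T | T
T | F | F
The columns φ and ψ agree on every row.

Yes, they are logically equivalent.


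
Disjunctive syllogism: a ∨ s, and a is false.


Disjunctive syllogism: from (P ∨ Q) and ¬P, infer Q.
One disjunct, 'a', is ruled out; the other must hold.

s


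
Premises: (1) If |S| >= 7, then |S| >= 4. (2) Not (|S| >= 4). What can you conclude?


Modus tollens: from (P → Q) and ¬Q, infer ¬P.
Q = '|S| >= 4' is denied; since P → Q, P must also fail.

Not (|S| >= 7).


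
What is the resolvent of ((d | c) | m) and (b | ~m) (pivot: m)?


The clauses contain complementary literals m and ~m.
Resolution eliminates this pair and disjoins the remaining literals (merging duplicates).

((d | c) | b)


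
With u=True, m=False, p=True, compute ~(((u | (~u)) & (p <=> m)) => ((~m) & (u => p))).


Substitute u=True, m=False, p=True:
~u = False
u | (~u) = True | False = True
p <=> m = True <=> False = False
(u | (~u)) & (p <=> m) = True & False = False
~m = True
u => p = True => True = True
(~m) & (u => p) = True & True = True
((u | (~u)) & (p <=> m)) => ((~m) & (u => p)) = False => True = True
~(((u | (~u)) & (p <=> m)) => ((~m) & (u => p))) = False

False


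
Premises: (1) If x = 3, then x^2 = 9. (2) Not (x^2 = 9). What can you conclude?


Modus tollens: from (P → Q) and ¬Q, infer ¬P.
Q = 'x^2 = 9' is denied; since P → Q, P must also fail.

Not (x = 3).


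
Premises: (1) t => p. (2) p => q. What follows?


Hypothetical syllogism: from (P → Q) and (Q → R), infer (P → R).
Chain the two implications through the shared middle term 'p'.

t => q


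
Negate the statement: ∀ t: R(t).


¬(∀ x: φ) = ∃ x: ¬φ, and ¬(∃ x: φ) = ∀ x: ¬φ.
Apply to the universal statement.

∃ t: ¬(R(t))


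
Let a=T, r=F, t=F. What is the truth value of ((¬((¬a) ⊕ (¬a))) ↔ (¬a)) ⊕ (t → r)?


Substitute a=T, r=F, t=F:
¬a = F
¬a = F
(¬a) ⊕ (¬a) = F ⊕ F = F
¬((¬a) ⊕ (¬a)) = T
¬a = F
(¬((¬a) ⊕ (¬a))) ↔ (¬a) = T ↔ F = F
t → r = F → F = T
((¬((¬a) ⊕ (¬a))) ↔ (¬a)) ⊕ (t → r) = F ⊕ T = T

T


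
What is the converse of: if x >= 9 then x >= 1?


The converse of (P → Q) is (Q → P). It is not in general equivalent to the original.
Here P = 'x >= 9' and Q = 'x >= 1'.

If x >= 1, then x >= 9.


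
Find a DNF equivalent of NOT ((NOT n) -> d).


Step 1: Rewrite implication then negate: ¬(¬(¬n) ∨ d) = (¬n) ∧ ¬d.

(NOT n) AND (NOT d)


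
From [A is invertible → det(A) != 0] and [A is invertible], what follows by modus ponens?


Modus ponens: from (P → Q) and P, infer Q.
P = 'A is invertible' is asserted, and P → Q holds, so Q follows.

det(A) != 0.


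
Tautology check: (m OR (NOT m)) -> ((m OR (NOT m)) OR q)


Build the truth table over {m, q}:
m | q | φ
---------
F | F | T
T | F | T
F | T | T
T | T | T
Every row evaluates to true.

Yes, it is a tautology.


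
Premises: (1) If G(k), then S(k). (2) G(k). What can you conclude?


Modus ponens: from (P → Q) and P, infer Q.
P = 'G(k)' is asserted, and P → Q holds, so Q follows.

S(k).


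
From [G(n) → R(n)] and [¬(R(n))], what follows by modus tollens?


Modus tollens: from (P → Q) and ¬Q, infer ¬P.
Q = 'R(n)' is denied; since P → Q, P must also fail.

Not (G(n)).


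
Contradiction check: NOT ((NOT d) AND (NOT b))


Truth table over {b, d}:
b | d | φ
---------
F | F | F
T | F | T
F | T | T
T | T | T
Satisfying assignment at row 2: b=T, d=F gives T.

No, it is not a contradiction.


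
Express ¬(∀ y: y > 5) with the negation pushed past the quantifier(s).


¬(∀ x: φ) = ∃ x: ¬φ, and ¬(∃ x: φ) = ∀ x: ¬φ.
Apply to the universal statement.

∃ y: ¬(y > 5)


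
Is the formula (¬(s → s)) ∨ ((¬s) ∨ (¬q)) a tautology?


Build the truth table over {q, s}:
q | s | φ
---------
F | F | T
T | F | T
F | T | T
T | T | F
Counterexample at row 4: with q=T, s=T, the formula is F.

No, it is not a tautology.


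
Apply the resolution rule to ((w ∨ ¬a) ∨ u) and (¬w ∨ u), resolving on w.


The clauses contain complementary literals w and ¬w.
Resolution eliminates this pair and disjoins the remaining literals (merging duplicates).

(¬a ∨ u)


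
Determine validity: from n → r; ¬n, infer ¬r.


This is denying the antecedent (fallacy). There exist truth assignments where the premises are all true but the conclusion is false.

Invalid.


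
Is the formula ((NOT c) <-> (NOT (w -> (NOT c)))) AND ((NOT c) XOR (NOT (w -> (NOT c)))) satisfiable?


Check all 4 assignments over {c, w}:
c | w | φ
---------
F | F | F
T | F | F
F | T | F
T | T | F
No assignment makes the formula true.

Unsatisfiable.


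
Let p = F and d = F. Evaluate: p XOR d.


Exclusive or is true when exactly one operand is true.
Substitute: p=F, d=F.
F XOR F evaluates to F.

F


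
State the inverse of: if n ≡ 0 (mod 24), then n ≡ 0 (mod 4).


The inverse of (P → Q) is (¬P → ¬Q). It is equivalent to the converse, not to the original.
Here P = 'n ≡ 0 (mod 24)' and Q = 'n ≡ 0 (mod 4)'.

If not (n ≡ 0 (mod 24)), then not (n ≡ 0 (mod 4)).


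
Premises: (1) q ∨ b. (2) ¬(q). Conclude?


Disjunctive syllogism: from (P ∨ Q) and ¬P, infer Q.
One disjunct, 'q', is ruled out; the other must hold.

b


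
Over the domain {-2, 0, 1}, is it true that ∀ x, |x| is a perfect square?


Evaluate the predicate on each element: -2:F, 0:T, 1:T.
Counterexample x = -2 fails the predicate.

F


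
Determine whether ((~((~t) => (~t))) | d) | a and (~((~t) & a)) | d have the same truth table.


Compare truth tables:
a | d | t | φ | ψ
-----------------
False | False | False | False | True
True | False | False | True | False
False | True | False | True | True
True | True | False | True | True
False | False | True | False | True
True | False | True | True | True
False | True | True | True | True
True | True | True | True | True
They differ at row 1 (a=False, d=False, t=False): φ=False but ψ=True.

No, they are not logically equivalent.


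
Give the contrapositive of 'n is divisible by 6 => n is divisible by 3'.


The contrapositive of (P → Q) is (¬Q → ¬P); it is logically equivalent to the original.
Here P = 'n is divisible by 6' and Q = 'n is divisible by 3'.

If not (n is divisible by 3), then not (n is divisible by 6).


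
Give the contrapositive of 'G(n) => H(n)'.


The contrapositive of (P → Q) is (¬Q → ¬P); it is logically equivalent to the original.
Here P = 'G(n)' and Q = 'H(n)'.

If not (H(n)), then not (G(n)).


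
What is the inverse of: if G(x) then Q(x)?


The inverse of (P → Q) is (¬P → ¬Q). It is equivalent to the converse, not to the original.
Here P = 'G(x)' and Q = 'Q(x)'.

If not (G(x)), then not (Q(x)).


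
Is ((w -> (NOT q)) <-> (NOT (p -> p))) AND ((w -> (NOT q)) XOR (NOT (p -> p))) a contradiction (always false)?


Truth table over {p, q, w}:
p | q | w | φ
-------------
F | F | F | F
T | F | F | F
F | T | F | F
T | T | F | F
F | F | T | F
T | F | T | F
F | T | T | F
T | T | T | F
Every row is false.

Yes, it is a contradiction.


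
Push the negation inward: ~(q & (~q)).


De Morgan: the negation of a conjunction is the disjunction of the negations.
Distribute ~ across &, flipping it to |, and negate each literal.

(~q) | q


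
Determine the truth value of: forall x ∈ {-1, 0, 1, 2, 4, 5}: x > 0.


Evaluate the predicate on each element: -1:False, 0:False, 1:True, 2:True, 4:True, 5:True.
Counterexample x = -1 fails the predicate.

False


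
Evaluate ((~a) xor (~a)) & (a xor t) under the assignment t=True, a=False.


Substitute t=True, a=False:
~a = True
~a = True
(~a) xor (~a) = True xor True = False
a xor t = False xor True = True
((~a) xor (~a)) & (a xor t) = False & True = False

False


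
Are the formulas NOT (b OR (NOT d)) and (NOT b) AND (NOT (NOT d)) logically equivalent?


Compare truth tables:
b | d | φ | ψ
-------------
F | F | F | F
T | F | F | F
F | T | T | T
T | T | F | F
The columns φ and ψ agree on every row.

Yes, they are logically equivalent.


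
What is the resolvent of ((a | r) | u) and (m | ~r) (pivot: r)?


The clauses contain complementary literals r and ~r.
Resolution eliminates this pair and disjoins the remaining literals (merging duplicates).

((a | u) | m)


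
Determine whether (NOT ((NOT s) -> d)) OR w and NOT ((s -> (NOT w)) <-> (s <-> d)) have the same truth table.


Compare truth tables:
d | s | w | φ | ψ
-----------------
F | F | F | T | F
T | F | F | F | T
F | T | F | F | T
T | T | F | F | F
F | F | T | T | F
T | F | T | T | T
F | T | T | T | F
T | T | T | T | T
They differ at row 1 (d=F, s=F, w=F): φ=T but ψ=F.

No, they are not logically equivalent.


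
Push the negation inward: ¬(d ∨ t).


De Morgan: the negation of a disjunction is the conjunction of the negations.
Distribute ¬ across ∨, flipping it to ∧, and negate each literal.

(¬d) ∧ (¬t)


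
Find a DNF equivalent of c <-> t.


Step 1: c ↔ t is true exactly when both agree: (c ∧ t) ∨ (¬c ∧ ¬t).

(c AND t) OR ((NOT c) AND (NOT t))


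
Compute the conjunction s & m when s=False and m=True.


Conjunction is true only when both operands are true.
Substitute: s=False, m=True.
False & True evaluates to False.

False


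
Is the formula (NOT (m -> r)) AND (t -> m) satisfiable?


Search for a satisfying assignment over {m, r, t}.
Try m=T, r=F, t=F: the formula evaluates to T.
A satisfying assignment exists.

Satisfiable.


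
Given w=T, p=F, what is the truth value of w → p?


Implication is false only when antecedent is true and consequent is false.
Substitute: w=T, p=F.
T → F evaluates to F.

F


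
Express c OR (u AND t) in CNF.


Step 1: Distribute ∨ over ∧: c ∨ (u ∧ t) = (c ∨ u) ∧ (c ∨ t).

(c OR u) AND (c OR t)


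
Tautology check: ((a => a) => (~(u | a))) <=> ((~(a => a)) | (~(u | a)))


Build the truth table over {a, u}:
a | u | φ
---------
False | False | True
True | False | True
False | True | True
True | True | True
Every row evaluates to true.

Yes, it is a tautology.


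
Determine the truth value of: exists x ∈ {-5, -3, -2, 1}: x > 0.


Evaluate the predicate on each element: -5:False, -3:False, -2:False, 1:True.
Witness x = 1 satisfies the predicate.

True


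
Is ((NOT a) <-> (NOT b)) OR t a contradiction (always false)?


Truth table over {a, b, t}:
a | b | t | φ
-------------
F | F | F | T
T | F | F | F
F | T | F | F
T | T | F | T
F | F | T | T
T | F | T | T
F | T | T | T
T | T | T | T
Satisfying assignment at row 1: a=F, b=F, t=F gives T.

No, it is not a contradiction.


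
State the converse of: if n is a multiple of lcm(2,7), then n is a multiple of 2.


The converse of (P → Q) is (Q → P). It is not in general equivalent to the original.
Here P = 'n is a multiple of lcm(2,7)' and Q = 'n is a multiple of 2'.

If n is a multiple of 2, then n is a multiple of lcm(2,7).


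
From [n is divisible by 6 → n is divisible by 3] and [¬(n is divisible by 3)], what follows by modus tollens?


Modus tollens: from (P → Q) and ¬Q, infer ¬P.
Q = 'n is divisible by 3' is denied; since P → Q, P must also fail.

Not (n is divisible by 6).


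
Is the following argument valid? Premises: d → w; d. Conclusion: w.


This matches the form of modus ponens: the conclusion follows in every model of the premises.

Valid.


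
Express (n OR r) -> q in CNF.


Step 1: Rewrite as ¬(n ∨ r) ∨ q = (¬n ∧ ¬r) ∨ q.
Step 2: Distribute ∨ over ∧.

((NOT n) OR q) AND ((NOT r) OR q)


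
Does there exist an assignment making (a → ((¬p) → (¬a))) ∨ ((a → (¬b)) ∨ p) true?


Search for a satisfying assignment over {a, b, p}.
Try a=F, b=F, p=F: the formula evaluates to T.
A satisfying assignment exists.

Satisfiable.


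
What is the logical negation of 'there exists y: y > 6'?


¬(for all x: φ) = there exists x: ¬φ, and ¬(there exists x: φ) = for all x: ¬φ.
Apply to the existential statement.

for all y: NOT(y > 6)


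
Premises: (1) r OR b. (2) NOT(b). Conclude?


Disjunctive syllogism: from (P ∨ Q) and ¬P, infer Q.
One disjunct, 'b', is ruled out; the other must hold.

r


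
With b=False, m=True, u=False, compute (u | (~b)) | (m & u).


Substitute b=False, m=True, u=False:
~b = True
u | (~b) = False | True = True
m & u = True & False = False
(u | (~b)) | (m & u) = True | False = True

True


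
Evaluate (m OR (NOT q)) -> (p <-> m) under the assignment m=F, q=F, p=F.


Substitute m=F, q=F, p=F:
NOT q = T
m OR (NOT q) = F OR T = T
p <-> m = F <-> F = T
(m OR (NOT q)) -> (p <-> m) = T -> T = T

T


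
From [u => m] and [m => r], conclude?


Hypothetical syllogism: from (P → Q) and (Q → R), infer (P → R).
Chain the two implications through the shared middle term 'm'.

u => r


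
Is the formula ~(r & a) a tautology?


Build the truth table over {a, r}:
a | r | φ
---------
False | False | True
True | False | True
False | True | True
True | True | False
Counterexample at row 4: with a=True, r=True, the formula is False.

No, it is not a tautology.


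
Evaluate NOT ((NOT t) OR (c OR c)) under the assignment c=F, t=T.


Substitute c=F, t=T:
NOT t = F
c OR c = F OR F = F
(NOT t) OR (c OR c) = F OR F = F
NOT ((NOT t) OR (c OR c)) = T

T


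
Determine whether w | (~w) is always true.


Build the truth table over {w}:
w | φ
-----
False | True
True | True
Every row evaluates to true.

Yes, it is a tautology.


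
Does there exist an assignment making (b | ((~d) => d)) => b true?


Search for a satisfying assignment over {b, d}.
Try b=False, d=False: the formula evaluates to True.
A satisfying assignment exists.

Satisfiable.


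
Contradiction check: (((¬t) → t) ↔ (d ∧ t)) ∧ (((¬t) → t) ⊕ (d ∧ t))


Truth table over {d, t}:
d | t | φ
---------
F | F | F
T | F | F
F | T | F
T | T | F
Every row is false.

Yes, it is a contradiction.


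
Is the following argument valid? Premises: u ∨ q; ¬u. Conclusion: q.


This matches the form of disjunctive syllogism: the conclusion follows in every model of the premises.

Valid.


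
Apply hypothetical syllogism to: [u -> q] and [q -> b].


Hypothetical syllogism: from (P → Q) and (Q → R), infer (P → R).
Chain the two implications through the shared middle term 'q'.

u -> b


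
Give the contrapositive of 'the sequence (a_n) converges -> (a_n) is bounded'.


The contrapositive of (P → Q) is (¬Q → ¬P); it is logically equivalent to the original.
Here P = 'the sequence (a_n) converges' and Q = '(a_n) is bounded'.

If not ((a_n) is bounded), then not (the sequence (a_n) converges).


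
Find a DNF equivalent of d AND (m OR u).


Step 1: Distribute ∧ over ∨: d ∧ (m ∨ u) = (d ∧ m) ∨ (d ∧ u).

(d AND m) OR (d AND u)


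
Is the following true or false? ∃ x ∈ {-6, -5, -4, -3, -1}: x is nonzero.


Evaluate the predicate on each element: -6:T, -5:T, -4:T, -3:T, -1:T.
Witness x = -6 satisfies the predicate.

T


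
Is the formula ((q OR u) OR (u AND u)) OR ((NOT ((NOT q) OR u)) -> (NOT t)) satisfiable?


Search for a satisfying assignment over {q, t, u}.
Try q=F, t=F, u=F: the formula evaluates to T.
A satisfying assignment exists.

Satisfiable.


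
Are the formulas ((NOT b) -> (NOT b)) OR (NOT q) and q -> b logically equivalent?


Compare truth tables:
b | q | φ | ψ
-------------
F | F | T | T
T | F | T | T
F | T | T | F
T | T | T | T
They differ at row 3 (b=F, q=T): φ=T but ψ=F.

No, they are not logically equivalent.


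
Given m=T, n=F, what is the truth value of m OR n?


Disjunction is false only when both operands are false.
Substitute: m=T, n=F.
T OR F evaluates to T.

T


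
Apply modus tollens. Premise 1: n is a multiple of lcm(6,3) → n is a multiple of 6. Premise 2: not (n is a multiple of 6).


Modus tollens: from (P → Q) and ¬Q, infer ¬P.
Q = 'n is a multiple of 6' is denied; since P → Q, P must also fail.

Not (n is a multiple of lcm(6,3)).


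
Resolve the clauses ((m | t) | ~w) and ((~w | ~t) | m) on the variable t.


The clauses contain complementary literals t and ~t.
Resolution eliminates this pair and disjoins the remaining literals (merging duplicates).

(~w | m)


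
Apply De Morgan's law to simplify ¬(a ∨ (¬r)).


De Morgan: the negation of a disjunction is the conjunction of the negations.
Distribute ¬ across ∨, flipping it to ∧, and negate each literal.

(¬a) ∧ r


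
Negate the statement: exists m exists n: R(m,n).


Negation flips each quantifier (∀↔∃) and negates the inner predicate.
¬(exists m exists n: φ) = forall m forall n: ¬φ.

forall m forall n: ~(R(m,n))


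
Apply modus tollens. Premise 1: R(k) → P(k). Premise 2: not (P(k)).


Modus tollens: from (P → Q) and ¬Q, infer ¬P.
Q = 'P(k)' is denied; since P → Q, P must also fail.

Not (R(k)).


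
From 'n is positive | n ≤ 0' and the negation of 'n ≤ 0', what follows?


Disjunctive syllogism: from (P ∨ Q) and ¬P, infer Q.
One disjunct, 'n ≤ 0', is ruled out; the other must hold.

n is positive


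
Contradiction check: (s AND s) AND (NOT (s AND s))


Truth table over {s}:
s | φ
-----
F | F
T | F
Every row is false.

Yes, it is a contradiction.


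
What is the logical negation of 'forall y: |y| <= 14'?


¬(forall x: φ) = exists x: ¬φ, and ¬(exists x: φ) = forall x: ¬φ.
Apply to the universal statement.

exists y: ~(|y| <= 14)


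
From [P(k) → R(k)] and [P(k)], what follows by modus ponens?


Modus ponens: from (P → Q) and P, infer Q.
P = 'P(k)' is asserted, and P → Q holds, so Q follows.

R(k).


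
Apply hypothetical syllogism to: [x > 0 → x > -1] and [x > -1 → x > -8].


Hypothetical syllogism: from (P → Q) and (Q → R), infer (P → R).
Chain the two implications through the shared middle term 'x > -1'.

x > 0 → x > -8


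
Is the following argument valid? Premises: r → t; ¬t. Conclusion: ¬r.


This matches the form of modus tollens: the conclusion follows in every model of the premises.

Valid.


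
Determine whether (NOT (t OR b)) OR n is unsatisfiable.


Truth table over {b, n, t}:
b | n | t | φ
-------------
F | F | F | T
T | F | F | F
F | T | F | T
T | T | F | T
F | F | T | F
T | F | T | F
F | T | T | T
T | T | T | T
Satisfying assignment at row 1: b=F, n=F, t=F gives T.

No, it is not a contradiction.


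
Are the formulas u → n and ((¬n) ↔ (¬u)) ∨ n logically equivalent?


Compare truth tables:
n | u | φ | ψ
-------------
F | F | T | T
T | F | T | T
F | T | F | F
T | T | T | T
The columns φ and ψ agree on every row.

Yes, they are logically equivalent.


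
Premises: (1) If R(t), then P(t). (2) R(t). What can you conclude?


Modus ponens: from (P → Q) and P, infer Q.
P = 'R(t)' is asserted, and P → Q holds, so Q follows.

P(t).


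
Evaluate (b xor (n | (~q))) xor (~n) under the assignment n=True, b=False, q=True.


Substitute n=True, b=False, q=True:
~q = False
n | (~q) = True | False = True
b xor (n | (~q)) = False xor True = True
~n = False
(b xor (n | (~q))) xor (~n) = True xor False = True

True


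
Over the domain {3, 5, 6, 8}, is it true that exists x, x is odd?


Evaluate the predicate on each element: 3:True, 5:True, 6:False, 8:False.
Witness x = 3 satisfies the predicate.

True


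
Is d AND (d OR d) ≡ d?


Compare truth tables:
d | φ | ψ
---------
F | F | F
T | T | T
The columns φ and ψ agree on every row.

Yes, they are logically equivalent.


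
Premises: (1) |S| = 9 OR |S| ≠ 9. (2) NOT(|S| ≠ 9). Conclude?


Disjunctive syllogism: from (P ∨ Q) and ¬P, infer Q.
One disjunct, '|S| ≠ 9', is ruled out; the other must hold.

|S| = 9


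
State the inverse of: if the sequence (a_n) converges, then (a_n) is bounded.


The inverse of (P → Q) is (¬P → ¬Q). It is equivalent to the converse, not to the original.
Here P = 'the sequence (a_n) converges' and Q = '(a_n) is bounded'.

If not (the sequence (a_n) converges), then not ((a_n) is bounded).


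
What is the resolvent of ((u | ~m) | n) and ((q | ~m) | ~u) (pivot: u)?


The clauses contain complementary literals u and ~u.
Resolution eliminates this pair and disjoins the remaining literals (merging duplicates).

((n | ~m) | q)


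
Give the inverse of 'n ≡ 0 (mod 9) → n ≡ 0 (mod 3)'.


The inverse of (P → Q) is (¬P → ¬Q). It is equivalent to the converse, not to the original.
Here P = 'n ≡ 0 (mod 9)' and Q = 'n ≡ 0 (mod 3)'.

If not (n ≡ 0 (mod 9)), then not (n ≡ 0 (mod 3)).


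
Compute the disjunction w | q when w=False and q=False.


Disjunction is false only when both operands are false.
Substitute: w=False, q=False.
False | False evaluates to False.

False


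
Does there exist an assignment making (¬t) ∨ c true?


Search for a satisfying assignment over {c, t}.
Try c=F, t=F: the formula evaluates to T.
A satisfying assignment exists.

Satisfiable.


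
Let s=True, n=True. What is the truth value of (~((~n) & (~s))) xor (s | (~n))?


Substitute s=True, n=True:
~n = False
~s = False
(~n) & (~s) = False & False = False
~((~n) & (~s)) = True
~n = False
s | (~n) = True | False = True
(~((~n) & (~s))) xor (s | (~n)) = True xor True = False

False


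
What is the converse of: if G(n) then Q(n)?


The converse of (P → Q) is (Q → P). It is not in general equivalent to the original.
Here P = 'G(n)' and Q = 'Q(n)'.

If Q(n), then G(n).


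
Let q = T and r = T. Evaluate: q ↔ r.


Biconditional is true when both operands have the same truth value.
Substitute: q=T, r=T.
T ↔ T evaluates to T.

T


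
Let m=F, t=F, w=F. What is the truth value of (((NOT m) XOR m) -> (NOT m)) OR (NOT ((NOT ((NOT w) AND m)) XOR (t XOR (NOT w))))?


Substitute m=F, t=F, w=F:
… (earlier sub-steps elided)
NOT m = T
((NOT m) XOR m) -> (NOT m) = T -> T = T
NOT w = T
(NOT w) AND m = T AND F = F
NOT ((NOT w) AND m) = T
NOT w = T
t XOR (NOT w) = F XOR T = T
(NOT ((NOT w) AND m)) XOR (t XOR (NOT w)) = T XOR T = F
NOT ((NOT ((NOT w) AND m)) XOR (t XOR (NOT w))) = T
(((NOT m) XOR m) -> (NOT m)) OR (NOT ((NOT ((NOT w) AND m)) XOR (t XOR (NOT w)))) = T OR T = T

T


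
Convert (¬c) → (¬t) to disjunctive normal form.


Step 1: Rewrite (¬c) → (¬t) as ¬(¬c) ∨ (¬t).
Step 2: Eliminate any double negations (¬¬X = X).

c ∨ (¬t)


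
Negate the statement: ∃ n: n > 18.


¬(∀ x: φ) = ∃ x: ¬φ, and ¬(∃ x: φ) = ∀ x: ¬φ.
Apply to the existential statement.

∀ n: ¬(n > 18)


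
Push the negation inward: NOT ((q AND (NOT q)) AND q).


De Morgan: the negation of a conjunction is the disjunction of the negations.
Distribute NOT across AND, flipping it to OR, and negate each literal.

((NOT q) OR q) OR (NOT q)


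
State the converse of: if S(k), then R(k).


The converse of (P → Q) is (Q → P). It is not in general equivalent to the original.
Here P = 'S(k)' and Q = 'R(k)'.

If R(k), then S(k).


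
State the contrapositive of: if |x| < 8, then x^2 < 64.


The contrapositive of (P → Q) is (¬Q → ¬P); it is logically equivalent to the original.
Here P = '|x| < 8' and Q = 'x^2 < 64'.

If not (x^2 < 64), then not (|x| < 8).


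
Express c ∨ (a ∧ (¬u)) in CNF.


Step 1: Distribute ∨ over ∧: c ∨ (a ∧ (¬u)) = (c ∨ a) ∧ (c ∨ (¬u)).

(c ∨ a) ∧ (c ∨ (¬u))


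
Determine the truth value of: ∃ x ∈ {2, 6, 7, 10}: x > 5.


Evaluate the predicate on each element: 2:F, 6:T, 7:T, 10:T.
Witness x = 6 satisfies the predicate.

T


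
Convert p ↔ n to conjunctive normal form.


Step 1: Rewrite p ↔ n as (p → n) ∧ (n → p).
Step 2: Rewrite each implication as a disjunction.

((¬p) ∨ n) ∧ ((¬n) ∨ p)


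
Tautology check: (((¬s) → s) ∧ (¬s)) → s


Build the truth table over {s}:
s | φ
-----
F | T
T | T
Every row evaluates to true.

Yes, it is a tautology.


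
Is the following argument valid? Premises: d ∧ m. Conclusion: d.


This matches the form of conjunction elimination: the conclusion follows in every model of the premises.

Valid.
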